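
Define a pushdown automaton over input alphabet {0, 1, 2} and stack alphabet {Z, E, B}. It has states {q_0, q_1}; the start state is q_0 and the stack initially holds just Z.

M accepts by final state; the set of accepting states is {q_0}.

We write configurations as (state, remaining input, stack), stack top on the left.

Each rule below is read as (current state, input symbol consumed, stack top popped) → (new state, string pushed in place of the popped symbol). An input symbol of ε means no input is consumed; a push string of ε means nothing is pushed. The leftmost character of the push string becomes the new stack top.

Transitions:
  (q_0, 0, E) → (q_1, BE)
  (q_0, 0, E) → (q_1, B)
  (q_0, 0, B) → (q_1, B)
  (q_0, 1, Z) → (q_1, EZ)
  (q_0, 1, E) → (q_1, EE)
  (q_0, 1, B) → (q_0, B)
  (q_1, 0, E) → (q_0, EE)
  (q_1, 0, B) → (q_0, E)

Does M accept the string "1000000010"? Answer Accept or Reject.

Accept

One accepting computation: (q_0, 1000000010, Z) ⊢ (q_1, 000000010, EZ) ⊢ (q_0, 00000010, EEZ) ⊢ (q_1, 0000010, BEEZ) ⊢ (q_0, 000010, EEEZ) ⊢ (q_1, 00010, BEEEZ) ⊢ (q_0, 0010, EEEEZ) ⊢ (q_1, 010, BEEEEZ) ⊢ (q_0, 10, EEEEEZ) ⊢ (q_1, 0, EEEEEEZ) ⊢ (q_0, ε, EEEEEEEZ)
All input consumed and state q_0 ∈ F.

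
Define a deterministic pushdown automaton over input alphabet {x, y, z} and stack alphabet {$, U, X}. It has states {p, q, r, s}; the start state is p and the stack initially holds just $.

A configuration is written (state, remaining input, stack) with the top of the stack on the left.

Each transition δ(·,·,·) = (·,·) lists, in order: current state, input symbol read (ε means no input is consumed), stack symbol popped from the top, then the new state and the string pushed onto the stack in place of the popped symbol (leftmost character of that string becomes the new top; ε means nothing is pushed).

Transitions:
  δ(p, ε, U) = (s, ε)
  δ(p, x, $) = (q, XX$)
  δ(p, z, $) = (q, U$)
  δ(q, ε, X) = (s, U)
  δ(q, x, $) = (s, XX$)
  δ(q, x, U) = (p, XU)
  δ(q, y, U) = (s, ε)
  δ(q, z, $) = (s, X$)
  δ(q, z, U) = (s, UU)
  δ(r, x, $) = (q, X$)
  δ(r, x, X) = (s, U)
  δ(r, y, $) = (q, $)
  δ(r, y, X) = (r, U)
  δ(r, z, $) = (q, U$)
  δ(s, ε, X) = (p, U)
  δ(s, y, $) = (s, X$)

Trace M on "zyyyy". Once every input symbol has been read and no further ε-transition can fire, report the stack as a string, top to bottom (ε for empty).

(p, zyyyy, $)
  read z, top $: go to q, push U$ → (q, yyyy, U$)
  read y, top U: go to s, push ε → (s, yyy, $)
  read y, top $: go to s, push X$ → (s, yy, X$)
  ε-move, top X: go to p, push U → (p, yy, U$)
  ε-move, top U: go to s, push ε → (s, yy, $)
  read y, top $: go to s, push X$ → (s, y, X$)
  ε-move, top X: go to p, push U → (p, y, U$)
  ε-move, top U: go to s, push ε → (s, y, $)
  read y, top $: go to s, push X$ → (s, ε, X$)
  ε-move, top X: go to p, push U → (p, ε, U$)
  ε-move, top U: go to s, push ε → (s, ε, $)
All input consumed in state s with stack $.

$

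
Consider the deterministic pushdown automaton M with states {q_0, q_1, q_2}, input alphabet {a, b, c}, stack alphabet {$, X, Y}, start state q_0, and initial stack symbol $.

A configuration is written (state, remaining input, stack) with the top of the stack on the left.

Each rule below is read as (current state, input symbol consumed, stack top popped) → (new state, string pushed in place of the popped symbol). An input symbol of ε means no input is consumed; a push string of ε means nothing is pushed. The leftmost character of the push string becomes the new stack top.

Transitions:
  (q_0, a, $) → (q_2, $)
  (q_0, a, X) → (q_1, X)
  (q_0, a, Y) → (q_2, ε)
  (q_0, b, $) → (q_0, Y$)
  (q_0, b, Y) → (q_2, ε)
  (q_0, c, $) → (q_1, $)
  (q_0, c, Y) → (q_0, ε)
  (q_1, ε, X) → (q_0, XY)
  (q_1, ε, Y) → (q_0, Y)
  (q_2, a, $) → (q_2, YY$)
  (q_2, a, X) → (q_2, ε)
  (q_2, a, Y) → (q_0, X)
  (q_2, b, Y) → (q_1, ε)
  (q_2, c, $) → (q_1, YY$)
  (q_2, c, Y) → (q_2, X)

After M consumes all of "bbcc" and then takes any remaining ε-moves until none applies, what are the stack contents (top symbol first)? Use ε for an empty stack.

Y$

(q_0, bbcc, $)
  read b, top $: go to q_0, push Y$ → (q_0, bcc, Y$)
  read b, top Y: go to q_2, push ε → (q_2, cc, $)
  read c, top $: go to q_1, push YY$ → (q_1, c, YY$)
  ε-move, top Y: go to q_0, push Y → (q_0, c, YY$)
  read c, top Y: go to q_0, push ε → (q_0, ε, Y$)
All input consumed in state q_0 with stack Y$.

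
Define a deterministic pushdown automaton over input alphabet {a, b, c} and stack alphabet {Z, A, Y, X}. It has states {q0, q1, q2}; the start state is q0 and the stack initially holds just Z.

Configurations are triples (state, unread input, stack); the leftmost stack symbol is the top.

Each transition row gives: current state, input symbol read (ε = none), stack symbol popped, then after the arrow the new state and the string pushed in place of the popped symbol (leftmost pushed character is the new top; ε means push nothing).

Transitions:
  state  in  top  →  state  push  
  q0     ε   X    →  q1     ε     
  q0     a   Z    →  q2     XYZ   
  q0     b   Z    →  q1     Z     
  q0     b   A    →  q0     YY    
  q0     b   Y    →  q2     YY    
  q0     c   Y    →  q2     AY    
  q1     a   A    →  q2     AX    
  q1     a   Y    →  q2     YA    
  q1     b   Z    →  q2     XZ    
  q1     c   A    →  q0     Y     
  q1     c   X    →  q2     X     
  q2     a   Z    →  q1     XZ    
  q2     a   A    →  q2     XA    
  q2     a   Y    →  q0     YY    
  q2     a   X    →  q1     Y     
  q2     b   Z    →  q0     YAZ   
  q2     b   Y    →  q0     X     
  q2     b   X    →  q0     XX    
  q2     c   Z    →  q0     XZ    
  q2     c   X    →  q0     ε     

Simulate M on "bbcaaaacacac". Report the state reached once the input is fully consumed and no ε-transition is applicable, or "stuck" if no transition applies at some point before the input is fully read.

stuck

(q0, bbcaaaacacac, Z) ⊢ (q1, bcaaaacacac, Z) ⊢ (q2, caaaacacac, XZ) ⊢ (q0, aaaacacac, Z) ⊢ (q2, aaacacac, XYZ) ⊢ (q1, aacacac, YYZ) ⊢ (q2, acacac, YAYZ) ⊢ (q0, cacac, YYAYZ) ⊢ (q2, acac, AYYAYZ) ⊢ (q2, cac, XAYYAYZ) ⊢ (q0, ac, AYYAYZ)
No transition for (q0, a, top A); M blocks with input ac remaining.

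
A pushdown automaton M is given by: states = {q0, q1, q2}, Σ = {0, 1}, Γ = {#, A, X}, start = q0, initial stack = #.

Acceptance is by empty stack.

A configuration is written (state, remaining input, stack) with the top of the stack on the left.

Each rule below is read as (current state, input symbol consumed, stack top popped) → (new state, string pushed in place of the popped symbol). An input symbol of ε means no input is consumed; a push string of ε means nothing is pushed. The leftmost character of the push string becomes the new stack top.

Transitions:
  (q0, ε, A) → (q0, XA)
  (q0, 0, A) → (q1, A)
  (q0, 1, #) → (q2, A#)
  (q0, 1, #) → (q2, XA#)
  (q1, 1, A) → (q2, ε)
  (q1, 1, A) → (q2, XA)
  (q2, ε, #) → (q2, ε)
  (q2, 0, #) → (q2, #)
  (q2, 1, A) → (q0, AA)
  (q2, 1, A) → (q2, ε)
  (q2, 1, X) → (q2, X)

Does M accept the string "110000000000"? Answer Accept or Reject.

Accept

One accepting computation: (q0, 110000000000, #) ⊢ (q2, 10000000000, A#) ⊢ (q2, 0000000000, #) ⊢ (q2, 000000000, #) ⊢ (q2, 00000000, #) ⊢ (q2, 0000000, #) ⊢ (q2, 000000, #) ⊢ (q2, 00000, #) ⊢ (q2, 0000, #) ⊢ (q2, 000, #) ⊢ (q2, 00, #) ⊢ (q2, 0, #) ⊢ (q2, ε, #) ⊢ (q2, ε, ε)
All input consumed and the stack is empty.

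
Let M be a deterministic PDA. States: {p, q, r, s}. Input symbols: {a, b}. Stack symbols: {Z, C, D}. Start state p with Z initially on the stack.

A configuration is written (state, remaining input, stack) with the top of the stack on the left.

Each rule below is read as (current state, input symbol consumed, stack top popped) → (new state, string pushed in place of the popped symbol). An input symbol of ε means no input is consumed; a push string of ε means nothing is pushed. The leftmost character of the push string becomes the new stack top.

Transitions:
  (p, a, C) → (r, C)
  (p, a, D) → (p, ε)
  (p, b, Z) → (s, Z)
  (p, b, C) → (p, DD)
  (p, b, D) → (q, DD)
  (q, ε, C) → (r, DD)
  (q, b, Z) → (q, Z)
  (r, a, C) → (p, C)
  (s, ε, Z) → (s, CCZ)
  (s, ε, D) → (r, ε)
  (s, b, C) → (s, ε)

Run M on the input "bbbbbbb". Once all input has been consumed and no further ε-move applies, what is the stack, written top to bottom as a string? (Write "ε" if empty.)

CCZ

(p, bbbbbbb, Z)
  read b, top Z: go to s, push Z → (s, bbbbbb, Z)
  ε-move, top Z: go to s, push CCZ → (s, bbbbbb, CCZ)
  read b, top C: go to s, push ε → (s, bbbbb, CZ)
  read b, top C: go to s, push ε → (s, bbbb, Z)
  ε-move, top Z: go to s, push CCZ → (s, bbbb, CCZ)
  read b, top C: go to s, push ε → (s, bbb, CZ)
  read b, top C: go to s, push ε → (s, bb, Z)
  ε-move, top Z: go to s, push CCZ → (s, bb, CCZ)
  read b, top C: go to s, push ε → (s, b, CZ)
  read b, top C: go to s, push ε → (s, ε, Z)
  ε-move, top Z: go to s, push CCZ → (s, ε, CCZ)
All input consumed in state s with stack CCZ.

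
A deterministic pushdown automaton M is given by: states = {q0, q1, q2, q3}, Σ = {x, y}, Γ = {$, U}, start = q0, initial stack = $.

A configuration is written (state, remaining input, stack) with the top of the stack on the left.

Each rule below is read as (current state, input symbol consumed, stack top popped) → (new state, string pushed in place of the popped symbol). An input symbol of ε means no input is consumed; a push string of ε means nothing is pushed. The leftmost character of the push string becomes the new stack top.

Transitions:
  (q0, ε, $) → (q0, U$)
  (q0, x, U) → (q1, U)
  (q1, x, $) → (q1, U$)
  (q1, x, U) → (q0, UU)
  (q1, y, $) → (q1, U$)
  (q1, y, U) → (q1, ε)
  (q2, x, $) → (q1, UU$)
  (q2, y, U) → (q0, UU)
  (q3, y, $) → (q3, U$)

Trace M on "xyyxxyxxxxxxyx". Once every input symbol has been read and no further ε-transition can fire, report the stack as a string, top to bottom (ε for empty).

UUUU$

(q0, xyyxxyxxxxxxyx, $) ⊢ (q0, xyyxxyxxxxxxyx, U$) ⊢ (q1, yyxxyxxxxxxyx, U$) ⊢ (q1, yxxyxxxxxxyx, $) ⊢ (q1, xxyxxxxxxyx, U$) ⊢ (q0, xyxxxxxxyx, UU$) ⊢ (q1, yxxxxxxyx, UU$) ⊢ (q1, xxxxxxyx, U$) ⊢ (q0, xxxxxyx, UU$) ⊢ (q1, xxxxyx, UU$) ⊢ (q0, xxxyx, UUU$) ⊢ (q1, xxyx, UUU$) ⊢ (q0, xyx, UUUU$) ⊢ (q1, yx, UUUU$) ⊢ (q1, x, UUU$) ⊢ (q0, ε, UUUU$)
All input consumed in state q0 with stack UUUU$.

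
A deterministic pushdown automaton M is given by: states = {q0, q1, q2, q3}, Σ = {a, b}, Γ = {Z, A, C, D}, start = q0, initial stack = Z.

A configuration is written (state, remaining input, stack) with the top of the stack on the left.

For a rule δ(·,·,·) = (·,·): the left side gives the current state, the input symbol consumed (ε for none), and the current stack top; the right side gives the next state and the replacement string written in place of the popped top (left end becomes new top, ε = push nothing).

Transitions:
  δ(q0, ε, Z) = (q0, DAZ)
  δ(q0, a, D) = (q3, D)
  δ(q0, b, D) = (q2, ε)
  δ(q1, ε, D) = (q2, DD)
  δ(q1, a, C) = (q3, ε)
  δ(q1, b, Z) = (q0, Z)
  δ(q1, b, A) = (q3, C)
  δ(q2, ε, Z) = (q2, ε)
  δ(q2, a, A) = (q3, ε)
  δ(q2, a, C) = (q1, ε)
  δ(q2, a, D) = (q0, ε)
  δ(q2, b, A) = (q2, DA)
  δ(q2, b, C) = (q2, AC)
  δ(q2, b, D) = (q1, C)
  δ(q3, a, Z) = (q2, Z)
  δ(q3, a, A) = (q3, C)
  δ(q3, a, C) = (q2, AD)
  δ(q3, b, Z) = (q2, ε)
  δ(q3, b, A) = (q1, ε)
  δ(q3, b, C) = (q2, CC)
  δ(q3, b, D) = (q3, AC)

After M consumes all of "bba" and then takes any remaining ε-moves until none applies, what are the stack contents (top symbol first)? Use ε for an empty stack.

(q0, bba, Z)
  ε-move, top Z: go to q0, push DAZ → (q0, bba, DAZ)
  read b, top D: go to q2, push ε → (q2, ba, AZ)
  read b, top A: go to q2, push DA → (q2, a, DAZ)
  read a, top D: go to q0, push ε → (q0, ε, AZ)
All input consumed in state q0 with stack AZ.

AZ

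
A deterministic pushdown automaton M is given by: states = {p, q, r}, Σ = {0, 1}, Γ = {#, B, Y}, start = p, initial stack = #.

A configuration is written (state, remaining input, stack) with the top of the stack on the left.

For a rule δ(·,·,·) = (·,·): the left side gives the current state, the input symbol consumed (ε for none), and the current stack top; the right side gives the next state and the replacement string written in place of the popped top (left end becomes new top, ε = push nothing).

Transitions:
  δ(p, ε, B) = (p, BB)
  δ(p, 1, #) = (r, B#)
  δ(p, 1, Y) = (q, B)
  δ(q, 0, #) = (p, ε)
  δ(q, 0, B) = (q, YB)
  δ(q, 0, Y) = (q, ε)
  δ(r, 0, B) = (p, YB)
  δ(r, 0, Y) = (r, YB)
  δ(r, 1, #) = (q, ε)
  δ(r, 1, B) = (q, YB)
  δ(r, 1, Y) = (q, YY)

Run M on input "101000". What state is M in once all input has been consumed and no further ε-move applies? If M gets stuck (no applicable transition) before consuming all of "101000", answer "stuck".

q

(p, 101000, #)
  read 1, top #: go to r, push B# → (r, 01000, B#)
  read 0, top B: go to p, push YB → (p, 1000, YB#)
  read 1, top Y: go to q, push B → (q, 000, BB#)
  read 0, top B: go to q, push YB → (q, 00, YBB#)
  read 0, top Y: go to q, push ε → (q, 0, BB#)
  read 0, top B: go to q, push YB → (q, ε, YBB#)
All input consumed; M is in state q.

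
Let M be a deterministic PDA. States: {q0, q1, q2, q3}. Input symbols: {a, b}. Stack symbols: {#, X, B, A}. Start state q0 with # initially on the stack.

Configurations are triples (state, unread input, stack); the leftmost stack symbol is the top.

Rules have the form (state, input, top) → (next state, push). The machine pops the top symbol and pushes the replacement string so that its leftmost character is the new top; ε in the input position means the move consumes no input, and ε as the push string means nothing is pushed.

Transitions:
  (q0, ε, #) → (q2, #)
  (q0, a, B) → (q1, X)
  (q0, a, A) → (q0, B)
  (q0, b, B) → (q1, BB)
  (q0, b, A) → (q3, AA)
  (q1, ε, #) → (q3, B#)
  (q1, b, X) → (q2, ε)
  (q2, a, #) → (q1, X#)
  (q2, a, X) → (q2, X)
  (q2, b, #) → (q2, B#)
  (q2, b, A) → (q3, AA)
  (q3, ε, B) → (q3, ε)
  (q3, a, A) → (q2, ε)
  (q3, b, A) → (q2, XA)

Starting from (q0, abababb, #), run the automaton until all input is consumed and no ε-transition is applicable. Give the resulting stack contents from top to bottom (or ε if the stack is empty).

(q0, abababb, #) ⊢ (q2, abababb, #) ⊢ (q1, bababb, X#) ⊢ (q2, ababb, #) ⊢ (q1, babb, X#) ⊢ (q2, abb, #) ⊢ (q1, bb, X#) ⊢ (q2, b, #) ⊢ (q2, ε, B#)
All input consumed in state q2 with stack B#.

B#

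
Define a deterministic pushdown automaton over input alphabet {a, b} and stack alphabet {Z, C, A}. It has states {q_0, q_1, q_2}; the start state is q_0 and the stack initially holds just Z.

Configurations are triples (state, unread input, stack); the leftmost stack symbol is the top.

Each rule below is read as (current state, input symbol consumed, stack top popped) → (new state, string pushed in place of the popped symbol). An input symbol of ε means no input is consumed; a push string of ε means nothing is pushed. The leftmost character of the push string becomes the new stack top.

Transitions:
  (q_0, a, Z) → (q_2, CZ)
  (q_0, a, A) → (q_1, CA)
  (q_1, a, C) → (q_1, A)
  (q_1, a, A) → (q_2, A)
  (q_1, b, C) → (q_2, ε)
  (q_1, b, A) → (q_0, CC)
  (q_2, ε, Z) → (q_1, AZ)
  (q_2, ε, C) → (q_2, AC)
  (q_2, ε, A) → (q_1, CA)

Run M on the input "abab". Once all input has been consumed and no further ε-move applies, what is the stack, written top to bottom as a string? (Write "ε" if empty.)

CCACZ

(q_0, abab, Z)
  read a, top Z: go to q_2, push CZ → (q_2, bab, CZ)
  ε-move, top C: go to q_2, push AC → (q_2, bab, ACZ)
  ε-move, top A: go to q_1, push CA → (q_1, bab, CACZ)
  read b, top C: go to q_2, push ε → (q_2, ab, ACZ)
  ε-move, top A: go to q_1, push CA → (q_1, ab, CACZ)
  read a, top C: go to q_1, push A → (q_1, b, AACZ)
  read b, top A: go to q_0, push CC → (q_0, ε, CCACZ)
All input consumed in state q_0 with stack CCACZ.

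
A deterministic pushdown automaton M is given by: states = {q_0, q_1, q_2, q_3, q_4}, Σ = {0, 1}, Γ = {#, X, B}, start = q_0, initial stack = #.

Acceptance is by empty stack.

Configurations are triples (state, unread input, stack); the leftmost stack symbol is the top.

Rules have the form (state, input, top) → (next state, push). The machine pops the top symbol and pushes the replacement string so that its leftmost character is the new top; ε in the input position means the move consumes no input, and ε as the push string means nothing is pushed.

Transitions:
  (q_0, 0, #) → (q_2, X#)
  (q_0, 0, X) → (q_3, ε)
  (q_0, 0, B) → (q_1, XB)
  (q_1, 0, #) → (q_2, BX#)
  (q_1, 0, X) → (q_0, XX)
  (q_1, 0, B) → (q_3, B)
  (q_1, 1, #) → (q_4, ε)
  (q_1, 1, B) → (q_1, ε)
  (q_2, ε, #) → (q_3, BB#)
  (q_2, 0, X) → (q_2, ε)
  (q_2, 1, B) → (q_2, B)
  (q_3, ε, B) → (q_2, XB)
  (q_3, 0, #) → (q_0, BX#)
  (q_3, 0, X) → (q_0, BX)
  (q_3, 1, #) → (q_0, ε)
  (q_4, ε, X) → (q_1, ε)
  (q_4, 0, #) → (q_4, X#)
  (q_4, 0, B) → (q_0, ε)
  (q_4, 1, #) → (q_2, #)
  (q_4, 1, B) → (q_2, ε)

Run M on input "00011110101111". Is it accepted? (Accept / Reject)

Reject

(q_0, 00011110101111, #)
  read 0, top #: go to q_2, push X# → (q_2, 0011110101111, X#)
  read 0, top X: go to q_2, push ε → (q_2, 011110101111, #)
  ε-move, top #: go to q_3, push BB# → (q_3, 011110101111, BB#)
  ε-move, top B: go to q_2, push XB → (q_2, 011110101111, XBB#)
  read 0, top X: go to q_2, push ε → (q_2, 11110101111, BB#)
  read 1, top B: go to q_2, push B → (q_2, 1110101111, BB#)
  read 1, top B: go to q_2, push B → (q_2, 110101111, BB#)
  read 1, top B: go to q_2, push B → (q_2, 10101111, BB#)
  read 1, top B: go to q_2, push B → (q_2, 0101111, BB#)
No transition applies at (q_2, 0101111, BB#); input not fully consumed.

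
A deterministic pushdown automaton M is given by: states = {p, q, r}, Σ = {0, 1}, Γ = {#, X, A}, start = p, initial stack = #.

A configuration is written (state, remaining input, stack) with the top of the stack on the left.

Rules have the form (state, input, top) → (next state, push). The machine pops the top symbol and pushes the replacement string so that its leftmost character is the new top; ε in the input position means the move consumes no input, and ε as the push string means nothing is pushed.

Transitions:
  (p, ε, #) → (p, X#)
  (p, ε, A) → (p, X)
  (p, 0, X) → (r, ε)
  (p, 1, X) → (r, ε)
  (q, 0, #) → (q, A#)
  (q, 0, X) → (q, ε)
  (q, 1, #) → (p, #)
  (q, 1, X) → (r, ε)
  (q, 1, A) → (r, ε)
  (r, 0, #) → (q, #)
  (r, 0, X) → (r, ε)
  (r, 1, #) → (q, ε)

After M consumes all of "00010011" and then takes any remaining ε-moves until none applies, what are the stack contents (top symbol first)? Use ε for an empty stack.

(p, 00010011, #)
  ε-move, top #: go to p, push X# → (p, 00010011, X#)
  read 0, top X: go to r, push ε → (r, 0010011, #)
  read 0, top #: go to q, push # → (q, 010011, #)
  read 0, top #: go to q, push A# → (q, 10011, A#)
  read 1, top A: go to r, push ε → (r, 0011, #)
  read 0, top #: go to q, push # → (q, 011, #)
  read 0, top #: go to q, push A# → (q, 11, A#)
  read 1, top A: go to r, push ε → (r, 1, #)
  read 1, top #: go to q, push ε → (q, ε, ε)
All input consumed in state q with stack ε.

ε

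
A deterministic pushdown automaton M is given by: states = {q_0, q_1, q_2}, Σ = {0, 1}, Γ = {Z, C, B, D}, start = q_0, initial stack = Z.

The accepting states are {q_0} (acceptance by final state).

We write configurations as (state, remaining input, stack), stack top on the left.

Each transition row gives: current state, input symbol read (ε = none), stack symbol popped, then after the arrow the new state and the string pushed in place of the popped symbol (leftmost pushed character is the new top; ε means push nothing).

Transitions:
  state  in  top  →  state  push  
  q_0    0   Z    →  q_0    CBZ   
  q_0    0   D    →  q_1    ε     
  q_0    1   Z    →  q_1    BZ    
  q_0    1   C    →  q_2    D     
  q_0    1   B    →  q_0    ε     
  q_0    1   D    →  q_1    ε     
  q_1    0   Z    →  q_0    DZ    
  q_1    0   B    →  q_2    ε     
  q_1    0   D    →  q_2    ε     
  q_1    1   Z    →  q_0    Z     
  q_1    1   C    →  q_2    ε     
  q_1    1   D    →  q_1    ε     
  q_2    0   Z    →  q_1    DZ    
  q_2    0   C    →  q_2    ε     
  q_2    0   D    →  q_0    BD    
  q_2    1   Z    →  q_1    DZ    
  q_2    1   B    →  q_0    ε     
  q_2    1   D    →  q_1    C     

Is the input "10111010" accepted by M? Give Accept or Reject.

(q_0, 10111010, Z)
  read 1, top Z: go to q_1, push BZ → (q_1, 0111010, BZ)
  read 0, top B: go to q_2, push ε → (q_2, 111010, Z)
  read 1, top Z: go to q_1, push DZ → (q_1, 11010, DZ)
  read 1, top D: go to q_1, push ε → (q_1, 1010, Z)
  read 1, top Z: go to q_0, push Z → (q_0, 010, Z)
  read 0, top Z: go to q_0, push CBZ → (q_0, 10, CBZ)
  read 1, top C: go to q_2, push D → (q_2, 0, DBZ)
  read 0, top D: go to q_0, push BD → (q_0, ε, BDBZ)
All input consumed; state q_0 ∈ F.

Accept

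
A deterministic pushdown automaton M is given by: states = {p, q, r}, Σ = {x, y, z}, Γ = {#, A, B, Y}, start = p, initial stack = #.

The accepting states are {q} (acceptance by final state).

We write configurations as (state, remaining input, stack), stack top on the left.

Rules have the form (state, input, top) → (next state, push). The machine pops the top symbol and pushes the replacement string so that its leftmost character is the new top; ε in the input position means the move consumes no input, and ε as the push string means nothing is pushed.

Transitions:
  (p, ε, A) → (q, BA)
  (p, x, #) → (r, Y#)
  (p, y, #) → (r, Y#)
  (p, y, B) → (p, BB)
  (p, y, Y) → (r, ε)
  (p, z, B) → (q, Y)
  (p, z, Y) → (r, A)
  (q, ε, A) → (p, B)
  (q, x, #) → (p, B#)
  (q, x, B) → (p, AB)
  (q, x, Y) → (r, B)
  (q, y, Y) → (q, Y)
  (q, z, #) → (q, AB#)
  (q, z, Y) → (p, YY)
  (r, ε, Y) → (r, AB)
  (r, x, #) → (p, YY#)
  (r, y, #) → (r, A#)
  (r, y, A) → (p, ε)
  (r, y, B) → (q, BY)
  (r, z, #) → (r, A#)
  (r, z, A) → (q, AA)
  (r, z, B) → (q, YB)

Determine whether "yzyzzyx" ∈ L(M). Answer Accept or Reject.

Reject

(p, yzyzzyx, #) ⊢ (r, zyzzyx, Y#) ⊢ (r, zyzzyx, AB#) ⊢ (q, yzzyx, AAB#) ⊢ (p, yzzyx, BAB#) ⊢ (p, zzyx, BBAB#) ⊢ (q, zyx, YBAB#) ⊢ (p, yx, YYBAB#) ⊢ (r, x, YBAB#) ⊢ (r, x, ABBAB#)
No transition applies at (r, x, ABBAB#); input not fully consumed.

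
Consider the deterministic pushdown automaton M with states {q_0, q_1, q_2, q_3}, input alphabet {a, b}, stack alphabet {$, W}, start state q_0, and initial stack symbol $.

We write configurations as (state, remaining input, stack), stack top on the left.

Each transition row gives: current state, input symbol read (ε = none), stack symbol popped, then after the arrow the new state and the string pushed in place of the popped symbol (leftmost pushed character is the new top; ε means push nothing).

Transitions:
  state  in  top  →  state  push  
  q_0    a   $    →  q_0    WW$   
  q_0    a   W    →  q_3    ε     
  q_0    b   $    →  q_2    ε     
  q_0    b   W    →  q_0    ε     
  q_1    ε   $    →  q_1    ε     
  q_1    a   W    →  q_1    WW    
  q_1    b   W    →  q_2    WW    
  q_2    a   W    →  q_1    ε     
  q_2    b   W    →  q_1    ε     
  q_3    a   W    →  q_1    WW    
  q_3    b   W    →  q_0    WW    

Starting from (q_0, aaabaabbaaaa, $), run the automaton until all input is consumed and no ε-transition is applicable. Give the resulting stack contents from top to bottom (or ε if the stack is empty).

WWWWWWW$

(q_0, aaabaabbaaaa, $)
  read a, top $: go to q_0, push WW$ → (q_0, aabaabbaaaa, WW$)
  read a, top W: go to q_3, push ε → (q_3, abaabbaaaa, W$)
  read a, top W: go to q_1, push WW → (q_1, baabbaaaa, WW$)
  read b, top W: go to q_2, push WW → (q_2, aabbaaaa, WWW$)
  read a, top W: go to q_1, push ε → (q_1, abbaaaa, WW$)
  read a, top W: go to q_1, push WW → (q_1, bbaaaa, WWW$)
  read b, top W: go to q_2, push WW → (q_2, baaaa, WWWW$)
  read b, top W: go to q_1, push ε → (q_1, aaaa, WWW$)
  read a, top W: go to q_1, push WW → (q_1, aaa, WWWW$)
  read a, top W: go to q_1, push WW → (q_1, aa, WWWWW$)
  read a, top W: go to q_1, push WW → (q_1, a, WWWWWW$)
  read a, top W: go to q_1, push WW → (q_1, ε, WWWWWWW$)
All input consumed in state q_1 with stack WWWWWWW$.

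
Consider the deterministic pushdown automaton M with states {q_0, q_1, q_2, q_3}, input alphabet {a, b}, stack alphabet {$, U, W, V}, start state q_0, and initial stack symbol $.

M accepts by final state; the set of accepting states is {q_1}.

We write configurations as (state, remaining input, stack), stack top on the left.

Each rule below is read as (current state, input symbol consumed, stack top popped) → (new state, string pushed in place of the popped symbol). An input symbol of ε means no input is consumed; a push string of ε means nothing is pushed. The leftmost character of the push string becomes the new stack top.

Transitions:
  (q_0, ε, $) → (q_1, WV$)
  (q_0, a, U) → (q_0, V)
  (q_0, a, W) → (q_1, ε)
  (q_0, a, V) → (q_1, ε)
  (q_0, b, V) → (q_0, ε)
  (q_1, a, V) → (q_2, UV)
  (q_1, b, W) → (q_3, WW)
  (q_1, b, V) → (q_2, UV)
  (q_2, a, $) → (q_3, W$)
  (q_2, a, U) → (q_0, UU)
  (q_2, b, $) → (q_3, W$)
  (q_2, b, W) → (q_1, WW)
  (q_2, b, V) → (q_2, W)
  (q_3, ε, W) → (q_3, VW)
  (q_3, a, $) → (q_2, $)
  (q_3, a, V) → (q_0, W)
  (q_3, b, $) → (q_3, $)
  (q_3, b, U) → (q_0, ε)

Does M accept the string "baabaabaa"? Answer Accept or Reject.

Accept

(q_0, baabaabaa, $)
  ε-move, top $: go to q_1, push WV$ → (q_1, baabaabaa, WV$)
  read b, top W: go to q_3, push WW → (q_3, aabaabaa, WWV$)
  ε-move, top W: go to q_3, push VW → (q_3, aabaabaa, VWWV$)
  read a, top V: go to q_0, push W → (q_0, abaabaa, WWWV$)
  read a, top W: go to q_1, push ε → (q_1, baabaa, WWV$)
  read b, top W: go to q_3, push WW → (q_3, aabaa, WWWV$)
  ε-move, top W: go to q_3, push VW → (q_3, aabaa, VWWWV$)
  read a, top V: go to q_0, push W → (q_0, abaa, WWWWV$)
  read a, top W: go to q_1, push ε → (q_1, baa, WWWV$)
  read b, top W: go to q_3, push WW → (q_3, aa, WWWWV$)
  ε-move, top W: go to q_3, push VW → (q_3, aa, VWWWWV$)
  read a, top V: go to q_0, push W → (q_0, a, WWWWWV$)
  read a, top W: go to q_1, push ε → (q_1, ε, WWWWV$)
All input consumed; state q_1 ∈ F.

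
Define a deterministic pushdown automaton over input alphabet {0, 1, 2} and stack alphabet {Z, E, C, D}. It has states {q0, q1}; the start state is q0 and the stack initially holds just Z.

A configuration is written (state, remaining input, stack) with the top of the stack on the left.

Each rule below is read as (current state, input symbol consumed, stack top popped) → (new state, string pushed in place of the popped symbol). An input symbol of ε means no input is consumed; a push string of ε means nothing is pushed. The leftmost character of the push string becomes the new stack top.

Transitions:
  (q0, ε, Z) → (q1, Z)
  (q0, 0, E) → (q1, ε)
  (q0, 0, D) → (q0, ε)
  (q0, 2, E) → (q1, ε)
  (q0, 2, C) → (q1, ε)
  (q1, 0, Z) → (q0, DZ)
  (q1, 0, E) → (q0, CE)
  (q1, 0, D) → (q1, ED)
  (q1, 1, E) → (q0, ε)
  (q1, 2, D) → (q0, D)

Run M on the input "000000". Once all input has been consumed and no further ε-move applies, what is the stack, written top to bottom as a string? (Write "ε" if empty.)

Z

(q0, 000000, Z) ⊢ (q1, 000000, Z) ⊢ (q0, 00000, DZ) ⊢ (q0, 0000, Z) ⊢ (q1, 0000, Z) ⊢ (q0, 000, DZ) ⊢ (q0, 00, Z) ⊢ (q1, 00, Z) ⊢ (q0, 0, DZ) ⊢ (q0, ε, Z) ⊢ (q1, ε, Z)
All input consumed in state q1 with stack Z.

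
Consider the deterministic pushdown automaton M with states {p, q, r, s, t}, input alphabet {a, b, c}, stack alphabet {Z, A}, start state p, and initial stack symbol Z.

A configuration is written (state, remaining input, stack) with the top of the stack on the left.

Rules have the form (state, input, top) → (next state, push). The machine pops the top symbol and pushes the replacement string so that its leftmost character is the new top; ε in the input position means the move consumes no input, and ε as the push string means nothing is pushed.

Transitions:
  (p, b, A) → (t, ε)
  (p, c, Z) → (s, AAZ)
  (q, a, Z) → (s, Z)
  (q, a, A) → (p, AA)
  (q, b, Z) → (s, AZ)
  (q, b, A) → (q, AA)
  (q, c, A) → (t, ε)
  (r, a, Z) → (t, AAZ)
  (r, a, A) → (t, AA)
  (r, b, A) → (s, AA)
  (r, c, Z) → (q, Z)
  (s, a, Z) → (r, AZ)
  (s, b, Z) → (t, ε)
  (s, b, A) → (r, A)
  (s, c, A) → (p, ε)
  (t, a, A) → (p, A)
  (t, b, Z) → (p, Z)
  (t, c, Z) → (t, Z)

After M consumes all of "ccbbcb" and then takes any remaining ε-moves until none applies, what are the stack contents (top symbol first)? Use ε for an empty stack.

AAZ

(p, ccbbcb, Z)
  read c, top Z: go to s, push AAZ → (s, cbbcb, AAZ)
  read c, top A: go to p, push ε → (p, bbcb, AZ)
  read b, top A: go to t, push ε → (t, bcb, Z)
  read b, top Z: go to p, push Z → (p, cb, Z)
  read c, top Z: go to s, push AAZ → (s, b, AAZ)
  read b, top A: go to r, push A → (r, ε, AAZ)
All input consumed in state r with stack AAZ.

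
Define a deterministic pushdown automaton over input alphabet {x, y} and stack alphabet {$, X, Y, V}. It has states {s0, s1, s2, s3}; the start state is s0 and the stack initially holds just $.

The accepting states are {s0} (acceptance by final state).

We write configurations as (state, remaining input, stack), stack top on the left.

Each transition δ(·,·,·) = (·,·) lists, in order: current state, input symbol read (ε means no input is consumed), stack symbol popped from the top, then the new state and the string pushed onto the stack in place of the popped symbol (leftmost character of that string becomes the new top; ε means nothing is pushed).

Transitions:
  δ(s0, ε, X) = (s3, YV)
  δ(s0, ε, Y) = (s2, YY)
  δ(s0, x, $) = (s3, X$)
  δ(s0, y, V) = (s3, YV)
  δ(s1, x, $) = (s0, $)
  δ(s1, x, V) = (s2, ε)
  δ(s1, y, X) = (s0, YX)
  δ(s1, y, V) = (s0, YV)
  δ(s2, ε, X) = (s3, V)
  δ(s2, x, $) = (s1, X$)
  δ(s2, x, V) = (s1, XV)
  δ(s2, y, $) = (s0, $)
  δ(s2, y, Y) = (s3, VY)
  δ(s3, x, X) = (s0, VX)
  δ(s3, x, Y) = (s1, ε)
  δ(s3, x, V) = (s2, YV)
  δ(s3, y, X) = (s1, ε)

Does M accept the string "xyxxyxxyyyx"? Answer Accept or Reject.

Reject

(s0, xyxxyxxyyyx, $)
  read x, top $: go to s3, push X$ → (s3, yxxyxxyyyx, X$)
  read y, top X: go to s1, push ε → (s1, xxyxxyyyx, $)
  read x, top $: go to s0, push $ → (s0, xyxxyyyx, $)
  read x, top $: go to s3, push X$ → (s3, yxxyyyx, X$)
  read y, top X: go to s1, push ε → (s1, xxyyyx, $)
  read x, top $: go to s0, push $ → (s0, xyyyx, $)
  read x, top $: go to s3, push X$ → (s3, yyyx, X$)
  read y, top X: go to s1, push ε → (s1, yyx, $)
No transition applies at (s1, yyx, $); input not fully consumed.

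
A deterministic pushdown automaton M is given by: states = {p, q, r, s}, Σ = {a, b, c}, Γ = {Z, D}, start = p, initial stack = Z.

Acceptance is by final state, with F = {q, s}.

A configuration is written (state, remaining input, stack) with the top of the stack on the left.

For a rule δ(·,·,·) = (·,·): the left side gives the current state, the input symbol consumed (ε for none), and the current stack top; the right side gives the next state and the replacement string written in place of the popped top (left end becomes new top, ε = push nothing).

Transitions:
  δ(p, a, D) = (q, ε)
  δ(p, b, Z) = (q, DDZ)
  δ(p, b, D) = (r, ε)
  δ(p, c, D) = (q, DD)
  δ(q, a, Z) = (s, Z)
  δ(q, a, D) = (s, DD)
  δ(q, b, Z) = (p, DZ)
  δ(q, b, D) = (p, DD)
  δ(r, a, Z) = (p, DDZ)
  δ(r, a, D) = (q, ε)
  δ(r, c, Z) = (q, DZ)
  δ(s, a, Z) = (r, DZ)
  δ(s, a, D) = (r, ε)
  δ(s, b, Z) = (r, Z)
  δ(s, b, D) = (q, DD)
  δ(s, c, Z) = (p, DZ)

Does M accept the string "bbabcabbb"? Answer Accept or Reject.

(p, bbabcabbb, Z)
  read b, top Z: go to q, push DDZ → (q, babcabbb, DDZ)
  read b, top D: go to p, push DD → (p, abcabbb, DDDZ)
  read a, top D: go to q, push ε → (q, bcabbb, DDZ)
  read b, top D: go to p, push DD → (p, cabbb, DDDZ)
  read c, top D: go to q, push DD → (q, abbb, DDDDZ)
  read a, top D: go to s, push DD → (s, bbb, DDDDDZ)
  read b, top D: go to q, push DD → (q, bb, DDDDDDZ)
  read b, top D: go to p, push DD → (p, b, DDDDDDDZ)
  read b, top D: go to r, push ε → (r, ε, DDDDDDZ)
All input consumed; state r ∉ F and no further ε-move applies.

Reject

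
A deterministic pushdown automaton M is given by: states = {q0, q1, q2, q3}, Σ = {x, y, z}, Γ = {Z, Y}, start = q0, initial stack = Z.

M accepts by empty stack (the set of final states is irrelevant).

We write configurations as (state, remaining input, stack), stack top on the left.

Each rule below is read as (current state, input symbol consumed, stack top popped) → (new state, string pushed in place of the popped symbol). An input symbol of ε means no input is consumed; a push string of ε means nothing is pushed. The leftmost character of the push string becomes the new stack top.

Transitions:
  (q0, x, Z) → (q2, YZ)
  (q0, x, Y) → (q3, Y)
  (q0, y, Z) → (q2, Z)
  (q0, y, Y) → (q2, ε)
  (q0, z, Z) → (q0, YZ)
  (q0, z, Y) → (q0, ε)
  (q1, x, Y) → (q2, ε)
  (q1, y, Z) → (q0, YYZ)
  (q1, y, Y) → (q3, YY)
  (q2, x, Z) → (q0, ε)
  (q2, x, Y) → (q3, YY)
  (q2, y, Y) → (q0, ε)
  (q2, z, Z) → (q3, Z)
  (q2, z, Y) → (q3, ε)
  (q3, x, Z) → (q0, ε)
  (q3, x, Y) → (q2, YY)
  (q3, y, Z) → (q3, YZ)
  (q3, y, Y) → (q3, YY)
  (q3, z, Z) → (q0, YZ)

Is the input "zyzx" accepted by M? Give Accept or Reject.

(q0, zyzx, Z)
  read z, top Z: go to q0, push YZ → (q0, yzx, YZ)
  read y, top Y: go to q2, push ε → (q2, zx, Z)
  read z, top Z: go to q3, push Z → (q3, x, Z)
  read x, top Z: go to q0, push ε → (q0, ε, ε)
All input consumed and the stack is empty.

Accept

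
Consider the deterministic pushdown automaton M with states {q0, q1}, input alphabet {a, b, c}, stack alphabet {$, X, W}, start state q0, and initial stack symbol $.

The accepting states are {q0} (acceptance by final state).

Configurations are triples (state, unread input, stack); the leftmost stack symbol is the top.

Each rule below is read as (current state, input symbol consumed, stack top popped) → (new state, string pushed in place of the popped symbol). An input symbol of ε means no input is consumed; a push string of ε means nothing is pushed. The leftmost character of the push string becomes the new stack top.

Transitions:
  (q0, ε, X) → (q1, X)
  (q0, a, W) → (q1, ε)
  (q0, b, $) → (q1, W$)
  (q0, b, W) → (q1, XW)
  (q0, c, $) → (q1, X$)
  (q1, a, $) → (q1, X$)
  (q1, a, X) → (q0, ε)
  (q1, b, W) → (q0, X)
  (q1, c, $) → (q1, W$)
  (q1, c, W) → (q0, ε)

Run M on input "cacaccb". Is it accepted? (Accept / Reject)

Reject

(q0, cacaccb, $)
  read c, top $: go to q1, push X$ → (q1, acaccb, X$)
  read a, top X: go to q0, push ε → (q0, caccb, $)
  read c, top $: go to q1, push X$ → (q1, accb, X$)
  read a, top X: go to q0, push ε → (q0, ccb, $)
  read c, top $: go to q1, push X$ → (q1, cb, X$)
No transition applies at (q1, cb, X$); input not fully consumed.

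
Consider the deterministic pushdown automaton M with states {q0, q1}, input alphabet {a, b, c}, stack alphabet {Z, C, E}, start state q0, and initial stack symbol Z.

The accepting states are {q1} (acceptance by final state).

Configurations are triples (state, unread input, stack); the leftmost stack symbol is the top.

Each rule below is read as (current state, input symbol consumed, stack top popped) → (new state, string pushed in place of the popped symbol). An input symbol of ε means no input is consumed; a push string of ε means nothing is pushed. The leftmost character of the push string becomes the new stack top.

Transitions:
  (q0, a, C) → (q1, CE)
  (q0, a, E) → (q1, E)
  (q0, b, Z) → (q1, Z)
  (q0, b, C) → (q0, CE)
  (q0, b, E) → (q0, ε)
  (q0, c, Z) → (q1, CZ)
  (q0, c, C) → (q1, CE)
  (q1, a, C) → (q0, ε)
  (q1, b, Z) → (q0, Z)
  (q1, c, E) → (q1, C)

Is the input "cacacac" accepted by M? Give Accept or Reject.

(q0, cacacac, Z) ⊢ (q1, acacac, CZ) ⊢ (q0, cacac, Z) ⊢ (q1, acac, CZ) ⊢ (q0, cac, Z) ⊢ (q1, ac, CZ) ⊢ (q0, c, Z) ⊢ (q1, ε, CZ)
All input consumed; state q1 ∈ F.

Accept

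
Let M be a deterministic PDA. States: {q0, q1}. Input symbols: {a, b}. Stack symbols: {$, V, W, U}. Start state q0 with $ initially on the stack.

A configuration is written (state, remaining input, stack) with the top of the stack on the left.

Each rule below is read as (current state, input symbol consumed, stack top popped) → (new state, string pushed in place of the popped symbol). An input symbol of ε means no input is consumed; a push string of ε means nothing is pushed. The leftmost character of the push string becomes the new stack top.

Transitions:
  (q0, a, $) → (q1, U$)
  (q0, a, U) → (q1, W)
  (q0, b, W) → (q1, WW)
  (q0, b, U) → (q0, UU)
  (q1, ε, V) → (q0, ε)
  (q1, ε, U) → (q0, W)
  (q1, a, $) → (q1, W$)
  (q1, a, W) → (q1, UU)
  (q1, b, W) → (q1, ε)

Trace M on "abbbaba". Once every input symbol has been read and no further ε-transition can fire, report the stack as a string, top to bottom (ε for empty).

(q0, abbbaba, $)
  read a, top $: go to q1, push U$ → (q1, bbbaba, U$)
  ε-move, top U: go to q0, push W → (q0, bbbaba, W$)
  read b, top W: go to q1, push WW → (q1, bbaba, WW$)
  read b, top W: go to q1, push ε → (q1, baba, W$)
  read b, top W: go to q1, push ε → (q1, aba, $)
  read a, top $: go to q1, push W$ → (q1, ba, W$)
  read b, top W: go to q1, push ε → (q1, a, $)
  read a, top $: go to q1, push W$ → (q1, ε, W$)
All input consumed in state q1 with stack W$.

W$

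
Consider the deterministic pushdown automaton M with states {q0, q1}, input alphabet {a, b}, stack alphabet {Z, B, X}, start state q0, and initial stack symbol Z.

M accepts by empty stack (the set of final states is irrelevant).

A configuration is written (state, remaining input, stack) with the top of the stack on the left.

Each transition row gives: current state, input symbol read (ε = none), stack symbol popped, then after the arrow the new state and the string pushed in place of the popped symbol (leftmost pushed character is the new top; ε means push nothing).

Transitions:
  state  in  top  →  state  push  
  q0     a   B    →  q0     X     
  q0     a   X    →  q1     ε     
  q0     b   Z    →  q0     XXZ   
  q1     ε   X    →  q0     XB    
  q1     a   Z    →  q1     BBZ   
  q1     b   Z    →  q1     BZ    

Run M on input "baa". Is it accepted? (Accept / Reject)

Reject

(q0, baa, Z)
  read b, top Z: go to q0, push XXZ → (q0, aa, XXZ)
  read a, top X: go to q1, push ε → (q1, a, XZ)
  ε-move, top X: go to q0, push XB → (q0, a, XBZ)
  read a, top X: go to q1, push ε → (q1, ε, BZ)
All input consumed; stack is BZ, not empty, and no further ε-move applies.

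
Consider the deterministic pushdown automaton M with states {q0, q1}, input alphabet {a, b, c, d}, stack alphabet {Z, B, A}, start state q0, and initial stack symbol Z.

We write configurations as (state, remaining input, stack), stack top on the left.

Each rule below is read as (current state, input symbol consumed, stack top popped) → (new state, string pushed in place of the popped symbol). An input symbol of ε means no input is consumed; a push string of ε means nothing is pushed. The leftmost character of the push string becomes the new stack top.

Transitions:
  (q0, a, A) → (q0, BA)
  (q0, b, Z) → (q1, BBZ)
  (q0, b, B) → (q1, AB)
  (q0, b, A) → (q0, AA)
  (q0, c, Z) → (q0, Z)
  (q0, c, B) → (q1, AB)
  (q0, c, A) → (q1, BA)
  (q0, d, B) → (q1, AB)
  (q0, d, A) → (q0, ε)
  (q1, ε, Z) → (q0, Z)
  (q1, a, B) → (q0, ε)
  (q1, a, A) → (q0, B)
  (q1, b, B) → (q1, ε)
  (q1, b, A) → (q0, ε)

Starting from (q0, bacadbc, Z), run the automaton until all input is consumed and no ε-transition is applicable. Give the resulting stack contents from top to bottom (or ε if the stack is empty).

(q0, bacadbc, Z) ⊢ (q1, acadbc, BBZ) ⊢ (q0, cadbc, BZ) ⊢ (q1, adbc, ABZ) ⊢ (q0, dbc, BBZ) ⊢ (q1, bc, ABBZ) ⊢ (q0, c, BBZ) ⊢ (q1, ε, ABBZ)
All input consumed in state q1 with stack ABBZ.

ABBZ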